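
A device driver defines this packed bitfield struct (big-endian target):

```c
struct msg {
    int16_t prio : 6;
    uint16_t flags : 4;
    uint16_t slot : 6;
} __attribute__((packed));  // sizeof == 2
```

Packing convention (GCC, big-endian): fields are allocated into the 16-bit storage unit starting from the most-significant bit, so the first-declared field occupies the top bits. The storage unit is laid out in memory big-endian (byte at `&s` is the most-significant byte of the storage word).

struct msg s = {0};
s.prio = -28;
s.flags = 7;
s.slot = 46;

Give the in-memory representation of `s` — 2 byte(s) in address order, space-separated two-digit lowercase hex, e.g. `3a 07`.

91 ee

[10+:6] prio=-28 & 0x3f = 0x24; word=0x9000
[6+:4] flags=7 & 0xf = 0x7; word=0x91c0
[0+:6] slot=46 & 0x3f = 0x2e; word=0x91ee
word = 0x91ee → big-endian bytes:
  [0]=0x91  [1]=0xee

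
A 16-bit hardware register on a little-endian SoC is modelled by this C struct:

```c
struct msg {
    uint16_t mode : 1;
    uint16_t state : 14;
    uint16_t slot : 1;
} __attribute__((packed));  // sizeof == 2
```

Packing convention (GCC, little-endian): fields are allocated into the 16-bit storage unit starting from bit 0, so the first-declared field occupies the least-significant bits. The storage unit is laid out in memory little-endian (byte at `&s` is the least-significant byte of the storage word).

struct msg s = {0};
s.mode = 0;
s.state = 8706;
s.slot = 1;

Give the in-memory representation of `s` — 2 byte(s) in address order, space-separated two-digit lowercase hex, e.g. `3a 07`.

04 c4

mode:1 = 0 → 0x0 << 0 → word 0x0000
state:14 = 8706 → 0x2202 << 1 → word 0x4404
slot:1 = 1 → 0x1 << 15 → word 0xc404
word = 0xc404 → little-endian bytes:
  [0]=0x04  [1]=0xc4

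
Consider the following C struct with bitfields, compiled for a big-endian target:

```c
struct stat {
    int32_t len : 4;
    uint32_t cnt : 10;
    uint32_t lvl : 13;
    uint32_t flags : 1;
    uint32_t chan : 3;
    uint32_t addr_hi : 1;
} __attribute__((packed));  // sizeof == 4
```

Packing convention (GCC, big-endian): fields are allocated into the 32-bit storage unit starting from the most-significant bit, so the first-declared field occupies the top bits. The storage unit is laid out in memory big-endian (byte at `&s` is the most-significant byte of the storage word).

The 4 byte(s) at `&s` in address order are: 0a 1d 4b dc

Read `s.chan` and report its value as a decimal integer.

6

[0]=0x0a [1]=0x1d [2]=0x4b [3]=0xdc (big-endian) → word 0x0a1d4bdc
len [28+:4] = (word>>28) & 0xf = 0
cnt [18+:10] = (word>>18) & 0x3ff = 647
lvl [5+:13] = (word>>5) & 0x1fff = 2654
flags [4+:1] = (word>>4) & 0x1 = 1
chan [1+:3] = (word>>1) & 0x7 = 6  ←
addr_hi [0+:1] = (word>>0) & 0x1 = 0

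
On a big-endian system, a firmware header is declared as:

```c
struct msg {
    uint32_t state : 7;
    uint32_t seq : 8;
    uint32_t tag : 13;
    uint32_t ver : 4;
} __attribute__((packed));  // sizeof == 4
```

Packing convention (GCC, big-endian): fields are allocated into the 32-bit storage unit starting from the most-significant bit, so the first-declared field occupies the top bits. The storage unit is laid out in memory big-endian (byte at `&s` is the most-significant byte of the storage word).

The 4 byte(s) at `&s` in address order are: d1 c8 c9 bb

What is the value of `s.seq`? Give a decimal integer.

228

[0]=0xd1 [1]=0xc8 [2]=0xc9 [3]=0xbb (big-endian) → word 0xd1c8c9bb
state [25+:7] = (word>>25) & 0x7f = 104
seq [17+:8] = (word>>17) & 0xff = 228  ←
tag [4+:13] = (word>>4) & 0x1fff = 3227
ver [0+:4] = (word>>0) & 0xf = 11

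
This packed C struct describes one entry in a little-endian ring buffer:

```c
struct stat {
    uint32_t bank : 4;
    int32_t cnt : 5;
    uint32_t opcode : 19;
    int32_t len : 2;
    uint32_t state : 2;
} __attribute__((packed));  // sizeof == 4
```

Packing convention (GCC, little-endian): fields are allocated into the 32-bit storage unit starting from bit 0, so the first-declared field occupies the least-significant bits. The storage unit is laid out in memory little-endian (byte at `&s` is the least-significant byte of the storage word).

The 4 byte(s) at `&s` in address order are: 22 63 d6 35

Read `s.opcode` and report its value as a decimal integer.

191281

[0]=0x22 [1]=0x63 [2]=0xd6 [3]=0x35 (little-endian) → word 0x35d66322
bank [0+:4] = (word>>0) & 0xf = 2
cnt [4+:5] = (word>>4) & 0x1f = 18
opcode [9+:19] = (word>>9) & 0x7ffff = 191281  ←
len [28+:2] = (word>>28) & 0x3 = 3
state [30+:2] = (word>>30) & 0x3 = 0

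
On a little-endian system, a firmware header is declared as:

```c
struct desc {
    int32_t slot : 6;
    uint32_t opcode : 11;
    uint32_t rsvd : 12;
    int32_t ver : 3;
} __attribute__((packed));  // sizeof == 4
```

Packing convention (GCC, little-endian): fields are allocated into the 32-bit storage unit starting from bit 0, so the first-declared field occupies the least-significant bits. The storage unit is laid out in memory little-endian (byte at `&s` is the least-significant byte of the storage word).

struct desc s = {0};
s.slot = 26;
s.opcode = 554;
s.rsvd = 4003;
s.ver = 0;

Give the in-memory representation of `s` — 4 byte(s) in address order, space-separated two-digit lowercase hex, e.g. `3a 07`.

9a 8a 46 1f

slot:6 = 26 → 0x1a << 0 → word 0x0000001a
opcode:11 = 554 → 0x22a << 6 → word 0x00008a9a
rsvd:12 = 4003 → 0xfa3 << 17 → word 0x1f468a9a
ver:3 = 0 → 0x0 << 29 → word 0x1f468a9a
word = 0x1f468a9a → little-endian bytes:
  [0]=0x9a  [1]=0x8a  [2]=0x46  [3]=0x1f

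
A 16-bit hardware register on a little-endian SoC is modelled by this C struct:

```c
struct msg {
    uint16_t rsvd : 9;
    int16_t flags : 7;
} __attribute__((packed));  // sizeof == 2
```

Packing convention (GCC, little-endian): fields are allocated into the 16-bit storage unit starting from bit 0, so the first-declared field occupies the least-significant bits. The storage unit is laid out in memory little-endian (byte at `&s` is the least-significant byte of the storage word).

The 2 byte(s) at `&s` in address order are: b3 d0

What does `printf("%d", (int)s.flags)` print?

-24

[0]=0xb3 [1]=0xd0 (little-endian) → word 0xd0b3
rsvd:9 @ bit 0 → (0xd0b3>>0)&0x1ff = 0xb3
flags:7 @ bit 9 → (0xd0b3>>9)&0x7f = 0x68  ←
flags signed 7b, MSB=1: 104 - 128 = -24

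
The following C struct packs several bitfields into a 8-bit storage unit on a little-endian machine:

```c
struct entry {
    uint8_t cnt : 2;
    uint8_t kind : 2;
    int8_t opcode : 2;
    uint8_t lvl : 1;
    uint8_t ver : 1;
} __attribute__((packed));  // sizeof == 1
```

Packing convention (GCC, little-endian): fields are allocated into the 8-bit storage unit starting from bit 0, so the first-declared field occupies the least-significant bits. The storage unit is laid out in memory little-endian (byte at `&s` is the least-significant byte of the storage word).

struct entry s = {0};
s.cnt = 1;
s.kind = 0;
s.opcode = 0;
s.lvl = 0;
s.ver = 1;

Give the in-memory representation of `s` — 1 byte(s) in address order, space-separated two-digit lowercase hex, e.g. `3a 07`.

81

cnt:2 = 1 → 0x1 << 0 → word 0x01
kind:2 = 0 → 0x0 << 2 → word 0x01
opcode:2 = 0 → 0x0 << 4 → word 0x01
lvl:1 = 0 → 0x0 << 6 → word 0x01
ver:1 = 1 → 0x1 << 7 → word 0x81
word = 0x81 → little-endian bytes:
  [0]=0x81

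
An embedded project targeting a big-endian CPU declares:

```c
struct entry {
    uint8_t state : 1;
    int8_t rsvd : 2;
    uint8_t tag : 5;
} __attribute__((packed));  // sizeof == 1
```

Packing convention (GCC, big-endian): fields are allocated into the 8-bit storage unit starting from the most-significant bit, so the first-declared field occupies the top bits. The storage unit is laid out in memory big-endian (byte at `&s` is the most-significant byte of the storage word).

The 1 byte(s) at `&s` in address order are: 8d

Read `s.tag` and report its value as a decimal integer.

[0]=0x8d (big-endian) → word 0x8d
state [7+:1] = (word>>7) & 0x1 = 1
rsvd [5+:2] = (word>>5) & 0x3 = 0
tag [0+:5] = (word>>0) & 0x1f = 13  ←

13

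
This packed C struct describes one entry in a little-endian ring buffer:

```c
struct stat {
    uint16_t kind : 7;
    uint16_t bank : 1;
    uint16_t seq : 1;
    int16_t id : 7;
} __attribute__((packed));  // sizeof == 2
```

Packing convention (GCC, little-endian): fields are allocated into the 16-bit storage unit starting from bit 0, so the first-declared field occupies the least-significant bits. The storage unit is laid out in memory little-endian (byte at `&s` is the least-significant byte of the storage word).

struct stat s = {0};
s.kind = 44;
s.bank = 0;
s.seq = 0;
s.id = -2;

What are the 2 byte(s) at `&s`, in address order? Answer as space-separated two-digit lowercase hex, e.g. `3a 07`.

kind (7b) val=44 bits=0x2c at bit 0: 0x002c
bank (1b) val=0 bits=0x0 at bit 7: 0x002c
seq (1b) val=0 bits=0x0 at bit 8: 0x002c
id (7b) val=-2 bits=0x7e at bit 9: 0xfc2c
word = 0xfc2c → little-endian bytes:
  [0]=0x2c  [1]=0xfc

2c fc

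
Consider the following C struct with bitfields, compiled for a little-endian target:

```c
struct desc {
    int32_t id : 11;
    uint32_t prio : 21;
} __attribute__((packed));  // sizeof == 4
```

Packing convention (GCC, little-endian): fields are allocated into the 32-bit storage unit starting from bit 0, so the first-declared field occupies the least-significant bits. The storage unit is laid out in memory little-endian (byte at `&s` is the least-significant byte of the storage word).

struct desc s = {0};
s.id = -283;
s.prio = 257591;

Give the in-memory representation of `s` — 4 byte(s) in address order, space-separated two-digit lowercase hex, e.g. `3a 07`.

e5 be 71 1f

[0+:11] id=-283 & 0x7ff = 0x6e5; word=0x000006e5
[11+:21] prio=257591 & 0x1fffff = 0x3ee37; word=0x1f71bee5
word = 0x1f71bee5 → little-endian bytes:
  [0]=0xe5  [1]=0xbe  [2]=0x71  [3]=0x1f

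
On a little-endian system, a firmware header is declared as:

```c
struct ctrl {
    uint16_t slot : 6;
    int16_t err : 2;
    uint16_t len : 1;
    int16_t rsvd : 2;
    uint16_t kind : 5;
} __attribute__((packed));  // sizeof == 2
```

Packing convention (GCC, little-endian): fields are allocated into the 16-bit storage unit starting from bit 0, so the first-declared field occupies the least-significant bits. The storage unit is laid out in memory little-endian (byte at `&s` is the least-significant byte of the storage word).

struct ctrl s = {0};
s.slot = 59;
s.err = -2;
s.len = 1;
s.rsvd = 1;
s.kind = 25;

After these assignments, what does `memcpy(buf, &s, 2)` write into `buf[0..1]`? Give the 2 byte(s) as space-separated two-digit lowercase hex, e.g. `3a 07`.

slot (6b) val=59 bits=0x3b at bit 0: 0x003b
err (2b) val=-2 bits=0x2 at bit 6: 0x00bb
len (1b) val=1 bits=0x1 at bit 8: 0x01bb
rsvd (2b) val=1 bits=0x1 at bit 9: 0x03bb
kind (5b) val=25 bits=0x19 at bit 11: 0xcbbb
word = 0xcbbb → little-endian bytes:
  [0]=0xbb  [1]=0xcb

bb cb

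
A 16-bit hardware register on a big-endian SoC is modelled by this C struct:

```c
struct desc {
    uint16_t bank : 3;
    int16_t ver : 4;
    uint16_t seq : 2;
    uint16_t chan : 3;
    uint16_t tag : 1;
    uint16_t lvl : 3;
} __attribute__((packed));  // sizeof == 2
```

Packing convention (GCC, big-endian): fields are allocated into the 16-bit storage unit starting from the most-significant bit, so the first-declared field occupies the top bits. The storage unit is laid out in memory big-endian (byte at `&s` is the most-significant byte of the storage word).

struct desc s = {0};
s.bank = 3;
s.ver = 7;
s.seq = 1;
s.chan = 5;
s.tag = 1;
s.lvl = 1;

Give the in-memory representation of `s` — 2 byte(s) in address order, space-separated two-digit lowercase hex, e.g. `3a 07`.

6e d9

bank:3 = 3 → 0x3 << 13 → word 0x6000
ver:4 = 7 → 0x7 << 9 → word 0x6e00
seq:2 = 1 → 0x1 << 7 → word 0x6e80
chan:3 = 5 → 0x5 << 4 → word 0x6ed0
tag:1 = 1 → 0x1 << 3 → word 0x6ed8
lvl:3 = 1 → 0x1 << 0 → word 0x6ed9
word = 0x6ed9 → big-endian bytes:
  [0]=0x6e  [1]=0xd9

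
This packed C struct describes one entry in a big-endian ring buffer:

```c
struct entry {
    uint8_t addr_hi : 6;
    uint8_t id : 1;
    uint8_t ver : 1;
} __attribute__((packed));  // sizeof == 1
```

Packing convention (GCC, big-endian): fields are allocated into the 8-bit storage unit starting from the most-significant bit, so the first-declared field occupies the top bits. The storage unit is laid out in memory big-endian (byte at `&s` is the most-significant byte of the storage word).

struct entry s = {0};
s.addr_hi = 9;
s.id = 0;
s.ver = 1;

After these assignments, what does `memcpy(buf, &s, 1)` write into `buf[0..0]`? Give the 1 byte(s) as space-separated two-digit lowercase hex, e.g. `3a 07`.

25

addr_hi:6 = 9 → 0x9 << 2 → word 0x24
id:1 = 0 → 0x0 << 1 → word 0x24
ver:1 = 1 → 0x1 << 0 → word 0x25
word = 0x25 → big-endian bytes:
  [0]=0x25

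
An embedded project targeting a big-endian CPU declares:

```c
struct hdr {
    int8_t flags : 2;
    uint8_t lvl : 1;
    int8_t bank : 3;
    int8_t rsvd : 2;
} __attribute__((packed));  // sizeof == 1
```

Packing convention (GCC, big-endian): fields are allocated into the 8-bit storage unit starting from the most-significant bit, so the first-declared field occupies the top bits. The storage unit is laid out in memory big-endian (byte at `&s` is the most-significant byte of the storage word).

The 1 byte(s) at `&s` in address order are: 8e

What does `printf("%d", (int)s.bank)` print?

3

[0]=0x8e (big-endian) → word 0x8e
flags:2 @ bit 6 → (0x8e>>6)&0x3 = 0x2
lvl:1 @ bit 5 → (0x8e>>5)&0x1 = 0x0
bank:3 @ bit 2 → (0x8e>>2)&0x7 = 0x3  ←
rsvd:2 @ bit 0 → (0x8e>>0)&0x3 = 0x2
bank signed 3b, MSB=0: value = 3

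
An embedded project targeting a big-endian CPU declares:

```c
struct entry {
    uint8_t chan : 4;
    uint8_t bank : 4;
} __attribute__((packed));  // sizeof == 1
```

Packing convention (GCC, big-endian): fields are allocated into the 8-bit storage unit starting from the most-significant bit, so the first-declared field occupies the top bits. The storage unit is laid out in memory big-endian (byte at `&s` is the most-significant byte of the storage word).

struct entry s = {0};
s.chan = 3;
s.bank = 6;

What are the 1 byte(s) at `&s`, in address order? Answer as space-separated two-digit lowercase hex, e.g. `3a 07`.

36

chan (4b) val=3 bits=0x3 at bit 4: 0x30
bank (4b) val=6 bits=0x6 at bit 0: 0x36
word = 0x36 → big-endian bytes:
  [0]=0x36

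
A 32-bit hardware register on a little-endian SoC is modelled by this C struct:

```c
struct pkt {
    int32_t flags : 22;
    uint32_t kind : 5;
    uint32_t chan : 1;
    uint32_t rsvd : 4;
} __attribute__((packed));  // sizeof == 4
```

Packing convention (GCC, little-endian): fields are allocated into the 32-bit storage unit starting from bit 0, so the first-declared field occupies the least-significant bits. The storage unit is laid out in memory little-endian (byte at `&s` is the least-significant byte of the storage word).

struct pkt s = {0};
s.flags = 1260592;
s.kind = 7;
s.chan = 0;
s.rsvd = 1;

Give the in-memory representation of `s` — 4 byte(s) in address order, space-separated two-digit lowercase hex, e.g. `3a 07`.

flags (22b) val=1260592 bits=0x133c30 at bit 0: 0x00133c30
kind (5b) val=7 bits=0x7 at bit 22: 0x01d33c30
chan (1b) val=0 bits=0x0 at bit 27: 0x01d33c30
rsvd (4b) val=1 bits=0x1 at bit 28: 0x11d33c30
word = 0x11d33c30 → little-endian bytes:
  [0]=0x30  [1]=0x3c  [2]=0xd3  [3]=0x11

30 3c d3 11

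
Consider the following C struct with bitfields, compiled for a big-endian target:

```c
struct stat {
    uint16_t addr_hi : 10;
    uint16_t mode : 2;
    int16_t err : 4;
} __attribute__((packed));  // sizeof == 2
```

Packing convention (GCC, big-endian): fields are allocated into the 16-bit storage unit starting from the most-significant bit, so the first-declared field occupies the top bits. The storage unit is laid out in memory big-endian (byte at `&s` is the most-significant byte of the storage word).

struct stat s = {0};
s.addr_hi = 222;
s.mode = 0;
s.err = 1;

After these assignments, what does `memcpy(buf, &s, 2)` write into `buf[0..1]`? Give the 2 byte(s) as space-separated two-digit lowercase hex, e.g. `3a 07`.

[6+:10] addr_hi=222 & 0x3ff = 0xde; word=0x3780
[4+:2] mode=0 & 0x3 = 0x0; word=0x3780
[0+:4] err=1 & 0xf = 0x1; word=0x3781
word = 0x3781 → big-endian bytes:
  [0]=0x37  [1]=0x81

37 81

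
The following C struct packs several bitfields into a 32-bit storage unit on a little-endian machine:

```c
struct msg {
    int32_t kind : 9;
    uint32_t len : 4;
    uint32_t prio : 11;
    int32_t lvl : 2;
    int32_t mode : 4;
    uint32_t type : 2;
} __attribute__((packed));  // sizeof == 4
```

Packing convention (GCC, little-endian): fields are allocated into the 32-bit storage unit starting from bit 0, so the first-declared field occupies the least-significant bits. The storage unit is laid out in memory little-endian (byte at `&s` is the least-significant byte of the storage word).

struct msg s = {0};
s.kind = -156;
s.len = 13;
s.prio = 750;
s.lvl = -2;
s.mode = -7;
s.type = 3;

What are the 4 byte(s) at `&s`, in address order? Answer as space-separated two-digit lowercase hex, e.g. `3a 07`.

64 db 5d e6

kind (9b) val=-156 bits=0x164 at bit 0: 0x00000164
len (4b) val=13 bits=0xd at bit 9: 0x00001b64
prio (11b) val=750 bits=0x2ee at bit 13: 0x005ddb64
lvl (2b) val=-2 bits=0x2 at bit 24: 0x025ddb64
mode (4b) val=-7 bits=0x9 at bit 26: 0x265ddb64
type (2b) val=3 bits=0x3 at bit 30: 0xe65ddb64
word = 0xe65ddb64 → little-endian bytes:
  [0]=0x64  [1]=0xdb  [2]=0x5d  [3]=0xe6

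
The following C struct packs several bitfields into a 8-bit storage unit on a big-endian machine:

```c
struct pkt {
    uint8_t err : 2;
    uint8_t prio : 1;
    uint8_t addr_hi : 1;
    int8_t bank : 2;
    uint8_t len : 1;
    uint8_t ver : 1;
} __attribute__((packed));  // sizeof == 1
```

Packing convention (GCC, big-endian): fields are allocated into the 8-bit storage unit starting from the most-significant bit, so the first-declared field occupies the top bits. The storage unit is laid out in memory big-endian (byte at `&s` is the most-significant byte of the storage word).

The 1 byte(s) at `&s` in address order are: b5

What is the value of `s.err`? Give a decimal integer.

[0]=0xb5 (big-endian) → word 0xb5
err:2 @ bit 6 → (0xb5>>6)&0x3 = 0x2  ←
prio:1 @ bit 5 → (0xb5>>5)&0x1 = 0x1
addr_hi:1 @ bit 4 → (0xb5>>4)&0x1 = 0x1
bank:2 @ bit 2 → (0xb5>>2)&0x3 = 0x1
len:1 @ bit 1 → (0xb5>>1)&0x1 = 0x0
ver:1 @ bit 0 → (0xb5>>0)&0x1 = 0x1

2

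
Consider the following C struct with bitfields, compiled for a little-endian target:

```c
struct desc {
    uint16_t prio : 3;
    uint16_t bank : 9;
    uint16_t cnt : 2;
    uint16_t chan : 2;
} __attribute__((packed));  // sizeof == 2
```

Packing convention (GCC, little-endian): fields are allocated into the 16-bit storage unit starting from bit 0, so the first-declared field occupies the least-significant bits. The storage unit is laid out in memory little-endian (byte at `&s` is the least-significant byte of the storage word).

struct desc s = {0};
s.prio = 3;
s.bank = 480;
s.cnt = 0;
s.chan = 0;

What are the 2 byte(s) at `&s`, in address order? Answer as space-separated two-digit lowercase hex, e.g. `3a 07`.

prio:3 = 3 → 0x3 << 0 → word 0x0003
bank:9 = 480 → 0x1e0 << 3 → word 0x0f03
cnt:2 = 0 → 0x0 << 12 → word 0x0f03
chan:2 = 0 → 0x0 << 14 → word 0x0f03
word = 0x0f03 → little-endian bytes:
  [0]=0x03  [1]=0x0f

03 0f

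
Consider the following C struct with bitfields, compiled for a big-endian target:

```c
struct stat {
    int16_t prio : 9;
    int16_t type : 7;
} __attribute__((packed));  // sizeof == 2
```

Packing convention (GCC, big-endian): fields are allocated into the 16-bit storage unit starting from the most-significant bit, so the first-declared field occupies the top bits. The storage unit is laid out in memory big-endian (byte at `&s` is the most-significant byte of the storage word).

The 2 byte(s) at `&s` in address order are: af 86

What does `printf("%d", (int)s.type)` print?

[0]=0xaf [1]=0x86 (big-endian) → word 0xaf86
prio [7+:9] = (word>>7) & 0x1ff = 351
type [0+:7] = (word>>0) & 0x7f = 6  ←
type signed 7b, MSB=0: value = 6

6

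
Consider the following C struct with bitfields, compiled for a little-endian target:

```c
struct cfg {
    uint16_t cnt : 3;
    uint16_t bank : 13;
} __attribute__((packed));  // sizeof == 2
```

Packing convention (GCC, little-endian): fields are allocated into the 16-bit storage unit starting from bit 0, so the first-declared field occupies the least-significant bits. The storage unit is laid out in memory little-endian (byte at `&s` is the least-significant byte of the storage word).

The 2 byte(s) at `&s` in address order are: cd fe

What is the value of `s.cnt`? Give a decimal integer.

[0]=0xcd [1]=0xfe (little-endian) → word 0xfecd
cnt [0+:3] = (word>>0) & 0x7 = 5  ←
bank [3+:13] = (word>>3) & 0x1fff = 8153

5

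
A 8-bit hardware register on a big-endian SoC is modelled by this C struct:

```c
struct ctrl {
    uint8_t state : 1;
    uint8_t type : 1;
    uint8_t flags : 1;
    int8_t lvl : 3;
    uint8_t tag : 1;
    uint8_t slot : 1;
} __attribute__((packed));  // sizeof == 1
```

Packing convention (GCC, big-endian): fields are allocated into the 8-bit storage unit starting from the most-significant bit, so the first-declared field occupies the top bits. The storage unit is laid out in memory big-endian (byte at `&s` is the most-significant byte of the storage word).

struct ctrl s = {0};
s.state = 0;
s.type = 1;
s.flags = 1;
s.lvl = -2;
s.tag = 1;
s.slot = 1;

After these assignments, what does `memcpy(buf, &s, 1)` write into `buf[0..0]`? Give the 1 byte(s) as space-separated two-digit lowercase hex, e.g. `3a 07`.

7b

state (1b) val=0 bits=0x0 at bit 7: 0x00
type (1b) val=1 bits=0x1 at bit 6: 0x40
flags (1b) val=1 bits=0x1 at bit 5: 0x60
lvl (3b) val=-2 bits=0x6 at bit 2: 0x78
tag (1b) val=1 bits=0x1 at bit 1: 0x7a
slot (1b) val=1 bits=0x1 at bit 0: 0x7b
word = 0x7b → big-endian bytes:
  [0]=0x7b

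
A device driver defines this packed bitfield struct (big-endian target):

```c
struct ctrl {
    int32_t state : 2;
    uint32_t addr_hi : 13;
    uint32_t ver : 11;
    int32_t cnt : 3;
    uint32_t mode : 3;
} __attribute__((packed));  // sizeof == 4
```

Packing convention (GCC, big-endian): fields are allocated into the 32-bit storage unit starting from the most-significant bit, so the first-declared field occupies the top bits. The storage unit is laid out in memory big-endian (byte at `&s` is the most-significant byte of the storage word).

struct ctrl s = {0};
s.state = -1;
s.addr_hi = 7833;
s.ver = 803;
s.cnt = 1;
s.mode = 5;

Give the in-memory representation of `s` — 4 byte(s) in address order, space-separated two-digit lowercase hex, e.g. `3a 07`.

fd 32 c8 cd

[30+:2] state=-1 & 0x3 = 0x3; word=0xc0000000
[17+:13] addr_hi=7833 & 0x1fff = 0x1e99; word=0xfd320000
[6+:11] ver=803 & 0x7ff = 0x323; word=0xfd32c8c0
[3+:3] cnt=1 & 0x7 = 0x1; word=0xfd32c8c8
[0+:3] mode=5 & 0x7 = 0x5; word=0xfd32c8cd
word = 0xfd32c8cd → big-endian bytes:
  [0]=0xfd  [1]=0x32  [2]=0xc8  [3]=0xcd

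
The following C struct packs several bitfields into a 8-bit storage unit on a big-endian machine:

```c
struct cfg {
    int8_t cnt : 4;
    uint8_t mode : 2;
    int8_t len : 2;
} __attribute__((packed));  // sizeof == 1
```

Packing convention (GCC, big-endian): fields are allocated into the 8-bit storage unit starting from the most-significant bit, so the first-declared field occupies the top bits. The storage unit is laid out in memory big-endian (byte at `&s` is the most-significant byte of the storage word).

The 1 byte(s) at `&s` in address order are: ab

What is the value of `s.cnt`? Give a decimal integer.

[0]=0xab (big-endian) → word 0xab
cnt [4+:4] = (word>>4) & 0xf = 10  ←
mode [2+:2] = (word>>2) & 0x3 = 2
len [0+:2] = (word>>0) & 0x3 = 3
cnt signed 4b, MSB=1: 10 - 16 = -6

-6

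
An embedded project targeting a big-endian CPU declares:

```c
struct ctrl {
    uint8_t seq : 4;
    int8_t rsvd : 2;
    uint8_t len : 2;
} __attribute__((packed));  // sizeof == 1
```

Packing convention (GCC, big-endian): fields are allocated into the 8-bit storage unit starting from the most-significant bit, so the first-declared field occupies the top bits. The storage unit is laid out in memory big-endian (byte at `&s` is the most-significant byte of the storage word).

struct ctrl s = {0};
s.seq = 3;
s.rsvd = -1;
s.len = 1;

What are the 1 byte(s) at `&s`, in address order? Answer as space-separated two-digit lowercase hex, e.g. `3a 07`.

3d

seq (4b) val=3 bits=0x3 at bit 4: 0x30
rsvd (2b) val=-1 bits=0x3 at bit 2: 0x3c
len (2b) val=1 bits=0x1 at bit 0: 0x3d
word = 0x3d → big-endian bytes:
  [0]=0x3d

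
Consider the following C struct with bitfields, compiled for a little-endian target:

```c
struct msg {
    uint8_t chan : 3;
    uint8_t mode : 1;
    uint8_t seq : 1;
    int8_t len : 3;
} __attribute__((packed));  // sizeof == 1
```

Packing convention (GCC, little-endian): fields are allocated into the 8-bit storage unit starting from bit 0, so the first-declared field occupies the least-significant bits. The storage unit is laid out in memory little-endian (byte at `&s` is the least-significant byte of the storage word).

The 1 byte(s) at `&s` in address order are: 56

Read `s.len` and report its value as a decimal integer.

2

[0]=0x56 (little-endian) → word 0x56
chan:3 @ bit 0 → (0x56>>0)&0x7 = 0x6
mode:1 @ bit 3 → (0x56>>3)&0x1 = 0x0
seq:1 @ bit 4 → (0x56>>4)&0x1 = 0x1
len:3 @ bit 5 → (0x56>>5)&0x7 = 0x2  ←
len signed 3b, MSB=0: value = 2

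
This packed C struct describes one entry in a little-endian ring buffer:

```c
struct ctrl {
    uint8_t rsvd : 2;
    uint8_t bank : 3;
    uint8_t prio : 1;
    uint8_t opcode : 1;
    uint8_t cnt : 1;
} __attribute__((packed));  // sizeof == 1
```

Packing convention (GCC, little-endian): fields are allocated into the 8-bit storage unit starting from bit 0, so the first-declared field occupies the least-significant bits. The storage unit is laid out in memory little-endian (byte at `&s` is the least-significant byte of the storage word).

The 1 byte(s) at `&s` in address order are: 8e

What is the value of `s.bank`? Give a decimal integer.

[0]=0x8e (little-endian) → word 0x8e
rsvd [0+:2] = (word>>0) & 0x3 = 2
bank [2+:3] = (word>>2) & 0x7 = 3  ←
prio [5+:1] = (word>>5) & 0x1 = 0
opcode [6+:1] = (word>>6) & 0x1 = 0
cnt [7+:1] = (word>>7) & 0x1 = 1

3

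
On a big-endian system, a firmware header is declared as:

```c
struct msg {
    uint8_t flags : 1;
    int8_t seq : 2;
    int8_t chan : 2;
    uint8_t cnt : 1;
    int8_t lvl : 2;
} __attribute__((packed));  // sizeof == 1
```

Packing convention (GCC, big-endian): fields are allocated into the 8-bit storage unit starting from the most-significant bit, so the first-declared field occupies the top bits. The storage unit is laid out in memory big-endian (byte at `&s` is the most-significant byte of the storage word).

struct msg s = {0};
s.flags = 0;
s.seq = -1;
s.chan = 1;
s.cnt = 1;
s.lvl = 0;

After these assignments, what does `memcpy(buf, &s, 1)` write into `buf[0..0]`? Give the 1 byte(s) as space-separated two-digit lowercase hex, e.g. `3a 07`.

6c

[7+:1] flags=0 & 0x1 = 0x0; word=0x00
[5+:2] seq=-1 & 0x3 = 0x3; word=0x60
[3+:2] chan=1 & 0x3 = 0x1; word=0x68
[2+:1] cnt=1 & 0x1 = 0x1; word=0x6c
[0+:2] lvl=0 & 0x3 = 0x0; word=0x6c
word = 0x6c → big-endian bytes:
  [0]=0x6c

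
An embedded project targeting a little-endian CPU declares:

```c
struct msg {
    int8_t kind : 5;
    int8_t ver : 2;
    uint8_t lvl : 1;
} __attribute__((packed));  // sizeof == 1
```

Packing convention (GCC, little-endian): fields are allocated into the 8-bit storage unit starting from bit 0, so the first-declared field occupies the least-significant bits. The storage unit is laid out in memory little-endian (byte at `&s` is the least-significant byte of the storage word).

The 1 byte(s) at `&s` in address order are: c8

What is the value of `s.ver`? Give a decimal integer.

[0]=0xc8 (little-endian) → word 0xc8
kind:5 @ bit 0 → (0xc8>>0)&0x1f = 0x8
ver:2 @ bit 5 → (0xc8>>5)&0x3 = 0x2  ←
lvl:1 @ bit 7 → (0xc8>>7)&0x1 = 0x1
ver signed 2b, MSB=1: 2 - 4 = -2

-2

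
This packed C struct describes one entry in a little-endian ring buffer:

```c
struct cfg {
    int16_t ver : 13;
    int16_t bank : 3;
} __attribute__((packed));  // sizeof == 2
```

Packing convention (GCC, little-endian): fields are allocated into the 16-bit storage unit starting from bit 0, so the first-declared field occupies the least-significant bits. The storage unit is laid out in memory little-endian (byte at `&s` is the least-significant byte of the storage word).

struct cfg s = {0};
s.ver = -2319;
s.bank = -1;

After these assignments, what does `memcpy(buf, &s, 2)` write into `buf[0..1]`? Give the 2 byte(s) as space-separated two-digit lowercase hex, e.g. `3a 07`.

f1 f6

[0+:13] ver=-2319 & 0x1fff = 0x16f1; word=0x16f1
[13+:3] bank=-1 & 0x7 = 0x7; word=0xf6f1
word = 0xf6f1 → little-endian bytes:
  [0]=0xf1  [1]=0xf6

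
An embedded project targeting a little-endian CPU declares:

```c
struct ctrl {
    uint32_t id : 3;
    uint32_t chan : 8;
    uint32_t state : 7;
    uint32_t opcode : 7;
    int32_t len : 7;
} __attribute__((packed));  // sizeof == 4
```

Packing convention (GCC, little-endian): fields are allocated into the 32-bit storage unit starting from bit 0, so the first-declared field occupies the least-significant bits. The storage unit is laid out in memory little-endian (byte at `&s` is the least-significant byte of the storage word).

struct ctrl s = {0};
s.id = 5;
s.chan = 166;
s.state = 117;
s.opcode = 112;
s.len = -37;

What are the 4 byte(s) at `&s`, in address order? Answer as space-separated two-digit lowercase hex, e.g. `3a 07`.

35 ad c3 b7

[0+:3] id=5 & 0x7 = 0x5; word=0x00000005
[3+:8] chan=166 & 0xff = 0xa6; word=0x00000535
[11+:7] state=117 & 0x7f = 0x75; word=0x0003ad35
[18+:7] opcode=112 & 0x7f = 0x70; word=0x01c3ad35
[25+:7] len=-37 & 0x7f = 0x5b; word=0xb7c3ad35
word = 0xb7c3ad35 → little-endian bytes:
  [0]=0x35  [1]=0xad  [2]=0xc3  [3]=0xb7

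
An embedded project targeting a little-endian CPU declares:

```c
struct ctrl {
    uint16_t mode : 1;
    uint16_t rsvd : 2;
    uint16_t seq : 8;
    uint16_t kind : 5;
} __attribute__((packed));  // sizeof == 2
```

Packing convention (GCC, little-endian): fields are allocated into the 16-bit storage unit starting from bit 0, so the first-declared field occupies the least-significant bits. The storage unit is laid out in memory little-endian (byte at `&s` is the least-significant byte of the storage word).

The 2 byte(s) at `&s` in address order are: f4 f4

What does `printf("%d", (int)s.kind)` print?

30

[0]=0xf4 [1]=0xf4 (little-endian) → word 0xf4f4
mode [0+:1] = (word>>0) & 0x1 = 0
rsvd [1+:2] = (word>>1) & 0x3 = 2
seq [3+:8] = (word>>3) & 0xff = 158
kind [11+:5] = (word>>11) & 0x1f = 30  ←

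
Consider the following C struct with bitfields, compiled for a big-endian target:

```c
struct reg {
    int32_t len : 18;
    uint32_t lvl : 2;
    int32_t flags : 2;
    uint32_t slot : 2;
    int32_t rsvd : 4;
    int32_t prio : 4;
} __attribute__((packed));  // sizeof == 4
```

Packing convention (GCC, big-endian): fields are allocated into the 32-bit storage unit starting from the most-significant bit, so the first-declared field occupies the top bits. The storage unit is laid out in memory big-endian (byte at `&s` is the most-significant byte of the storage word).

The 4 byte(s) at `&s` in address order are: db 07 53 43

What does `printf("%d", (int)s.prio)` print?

[0]=0xdb [1]=0x07 [2]=0x53 [3]=0x43 (big-endian) → word 0xdb075343
len:18 @ bit 14 → (0xdb075343>>14)&0x3ffff = 0x36c1d
lvl:2 @ bit 12 → (0xdb075343>>12)&0x3 = 0x1
flags:2 @ bit 10 → (0xdb075343>>10)&0x3 = 0x0
slot:2 @ bit 8 → (0xdb075343>>8)&0x3 = 0x3
rsvd:4 @ bit 4 → (0xdb075343>>4)&0xf = 0x4
prio:4 @ bit 0 → (0xdb075343>>0)&0xf = 0x3  ←
prio signed 4b, MSB=0: value = 3

3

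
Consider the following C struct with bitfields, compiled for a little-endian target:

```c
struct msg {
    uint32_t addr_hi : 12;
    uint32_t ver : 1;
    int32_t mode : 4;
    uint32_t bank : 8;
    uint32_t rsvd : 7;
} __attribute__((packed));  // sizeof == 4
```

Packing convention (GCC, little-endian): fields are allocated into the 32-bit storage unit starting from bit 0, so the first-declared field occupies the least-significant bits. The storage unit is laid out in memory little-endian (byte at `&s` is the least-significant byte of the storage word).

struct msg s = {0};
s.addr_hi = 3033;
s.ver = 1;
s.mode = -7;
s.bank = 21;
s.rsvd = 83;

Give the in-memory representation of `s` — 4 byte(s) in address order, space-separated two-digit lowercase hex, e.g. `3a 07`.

d9 3b 2b a6

addr_hi:12 = 3033 → 0xbd9 << 0 → word 0x00000bd9
ver:1 = 1 → 0x1 << 12 → word 0x00001bd9
mode:4 = -7 → 0x9 << 13 → word 0x00013bd9
bank:8 = 21 → 0x15 << 17 → word 0x002b3bd9
rsvd:7 = 83 → 0x53 << 25 → word 0xa62b3bd9
word = 0xa62b3bd9 → little-endian bytes:
  [0]=0xd9  [1]=0x3b  [2]=0x2b  [3]=0xa6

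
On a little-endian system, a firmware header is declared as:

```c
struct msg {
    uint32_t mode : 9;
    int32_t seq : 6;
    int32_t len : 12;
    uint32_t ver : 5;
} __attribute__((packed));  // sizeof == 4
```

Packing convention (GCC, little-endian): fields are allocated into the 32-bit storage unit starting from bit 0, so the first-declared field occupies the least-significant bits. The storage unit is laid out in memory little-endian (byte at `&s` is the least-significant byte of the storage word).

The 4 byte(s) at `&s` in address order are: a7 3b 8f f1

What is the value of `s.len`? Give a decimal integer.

798

[0]=0xa7 [1]=0x3b [2]=0x8f [3]=0xf1 (little-endian) → word 0xf18f3ba7
mode:9 @ bit 0 → (0xf18f3ba7>>0)&0x1ff = 0x1a7
seq:6 @ bit 9 → (0xf18f3ba7>>9)&0x3f = 0x1d
len:12 @ bit 15 → (0xf18f3ba7>>15)&0xfff = 0x31e  ←
ver:5 @ bit 27 → (0xf18f3ba7>>27)&0x1f = 0x1e
len signed 12b, MSB=0: value = 798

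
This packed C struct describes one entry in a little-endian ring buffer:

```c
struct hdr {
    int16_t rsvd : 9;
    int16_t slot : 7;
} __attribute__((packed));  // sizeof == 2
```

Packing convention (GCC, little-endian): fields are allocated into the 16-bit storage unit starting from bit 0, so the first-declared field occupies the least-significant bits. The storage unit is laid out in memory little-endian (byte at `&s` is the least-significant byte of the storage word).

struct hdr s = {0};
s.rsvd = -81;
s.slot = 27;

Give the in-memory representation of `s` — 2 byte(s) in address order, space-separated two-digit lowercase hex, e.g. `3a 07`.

af 37

rsvd (9b) val=-81 bits=0x1af at bit 0: 0x01af
slot (7b) val=27 bits=0x1b at bit 9: 0x37af
word = 0x37af → little-endian bytes:
  [0]=0xaf  [1]=0x37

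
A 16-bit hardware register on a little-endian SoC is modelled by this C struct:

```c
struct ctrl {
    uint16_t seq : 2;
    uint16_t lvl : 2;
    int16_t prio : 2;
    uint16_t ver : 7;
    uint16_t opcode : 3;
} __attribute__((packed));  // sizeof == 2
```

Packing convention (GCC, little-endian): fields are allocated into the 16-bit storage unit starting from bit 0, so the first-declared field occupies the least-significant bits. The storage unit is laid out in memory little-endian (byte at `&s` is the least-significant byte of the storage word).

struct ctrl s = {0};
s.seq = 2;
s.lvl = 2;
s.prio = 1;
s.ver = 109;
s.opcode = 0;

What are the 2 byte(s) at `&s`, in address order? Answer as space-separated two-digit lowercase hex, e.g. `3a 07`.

5a 1b

seq (2b) val=2 bits=0x2 at bit 0: 0x0002
lvl (2b) val=2 bits=0x2 at bit 2: 0x000a
prio (2b) val=1 bits=0x1 at bit 4: 0x001a
ver (7b) val=109 bits=0x6d at bit 6: 0x1b5a
opcode (3b) val=0 bits=0x0 at bit 13: 0x1b5a
word = 0x1b5a → little-endian bytes:
  [0]=0x5a  [1]=0x1b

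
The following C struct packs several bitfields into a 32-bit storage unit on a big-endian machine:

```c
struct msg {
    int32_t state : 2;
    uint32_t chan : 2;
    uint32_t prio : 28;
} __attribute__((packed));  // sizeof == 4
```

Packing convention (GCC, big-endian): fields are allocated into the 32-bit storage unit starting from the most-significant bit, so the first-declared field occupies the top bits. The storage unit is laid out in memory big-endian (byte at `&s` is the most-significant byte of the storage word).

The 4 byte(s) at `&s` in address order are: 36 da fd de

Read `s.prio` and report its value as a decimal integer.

[0]=0x36 [1]=0xda [2]=0xfd [3]=0xde (big-endian) → word 0x36dafdde
state:2 @ bit 30 → (0x36dafdde>>30)&0x3 = 0x0
chan:2 @ bit 28 → (0x36dafdde>>28)&0x3 = 0x3
prio:28 @ bit 0 → (0x36dafdde>>0)&0xfffffff = 0x6dafdde  ←

115015134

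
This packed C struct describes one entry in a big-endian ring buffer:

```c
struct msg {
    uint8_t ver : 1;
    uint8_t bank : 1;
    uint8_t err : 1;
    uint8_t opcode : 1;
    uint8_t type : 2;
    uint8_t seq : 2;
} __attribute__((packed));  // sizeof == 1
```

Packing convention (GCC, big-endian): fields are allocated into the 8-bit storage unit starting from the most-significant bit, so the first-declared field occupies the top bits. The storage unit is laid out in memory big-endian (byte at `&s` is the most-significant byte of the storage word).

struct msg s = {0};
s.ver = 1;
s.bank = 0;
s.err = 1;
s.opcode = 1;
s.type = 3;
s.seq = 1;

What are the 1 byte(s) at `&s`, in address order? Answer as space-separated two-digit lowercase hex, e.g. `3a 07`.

bd

[7+:1] ver=1 & 0x1 = 0x1; word=0x80
[6+:1] bank=0 & 0x1 = 0x0; word=0x80
[5+:1] err=1 & 0x1 = 0x1; word=0xa0
[4+:1] opcode=1 & 0x1 = 0x1; word=0xb0
[2+:2] type=3 & 0x3 = 0x3; word=0xbc
[0+:2] seq=1 & 0x3 = 0x1; word=0xbd
word = 0xbd → big-endian bytes:
  [0]=0xbd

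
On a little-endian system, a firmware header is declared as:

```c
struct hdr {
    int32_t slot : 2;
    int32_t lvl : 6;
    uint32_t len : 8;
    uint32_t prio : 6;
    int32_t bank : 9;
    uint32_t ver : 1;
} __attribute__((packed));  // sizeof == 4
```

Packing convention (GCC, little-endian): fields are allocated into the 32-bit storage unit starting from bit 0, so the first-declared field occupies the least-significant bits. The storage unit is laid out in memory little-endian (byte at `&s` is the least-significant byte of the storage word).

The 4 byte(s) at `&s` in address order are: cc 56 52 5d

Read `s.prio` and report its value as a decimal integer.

18

[0]=0xcc [1]=0x56 [2]=0x52 [3]=0x5d (little-endian) → word 0x5d5256cc
slot [0+:2] = (word>>0) & 0x3 = 0
lvl [2+:6] = (word>>2) & 0x3f = 51
len [8+:8] = (word>>8) & 0xff = 86
prio [16+:6] = (word>>16) & 0x3f = 18  ←
bank [22+:9] = (word>>22) & 0x1ff = 373
ver [31+:1] = (word>>31) & 0x1 = 0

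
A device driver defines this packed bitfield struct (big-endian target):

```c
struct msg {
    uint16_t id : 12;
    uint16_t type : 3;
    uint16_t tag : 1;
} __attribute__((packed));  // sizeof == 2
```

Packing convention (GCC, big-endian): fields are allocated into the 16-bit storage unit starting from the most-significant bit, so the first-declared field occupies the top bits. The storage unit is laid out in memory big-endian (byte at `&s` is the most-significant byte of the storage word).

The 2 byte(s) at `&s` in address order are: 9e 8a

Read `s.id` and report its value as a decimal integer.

[0]=0x9e [1]=0x8a (big-endian) → word 0x9e8a
id:12 @ bit 4 → (0x9e8a>>4)&0xfff = 0x9e8  ←
type:3 @ bit 1 → (0x9e8a>>1)&0x7 = 0x5
tag:1 @ bit 0 → (0x9e8a>>0)&0x1 = 0x0

2536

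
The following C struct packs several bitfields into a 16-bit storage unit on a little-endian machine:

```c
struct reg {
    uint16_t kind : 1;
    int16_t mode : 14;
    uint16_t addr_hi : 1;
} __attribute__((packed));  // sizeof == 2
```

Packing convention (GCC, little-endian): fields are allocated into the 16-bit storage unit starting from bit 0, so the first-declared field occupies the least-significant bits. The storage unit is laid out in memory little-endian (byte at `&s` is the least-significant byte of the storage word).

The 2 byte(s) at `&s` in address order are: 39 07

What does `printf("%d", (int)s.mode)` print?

[0]=0x39 [1]=0x07 (little-endian) → word 0x0739
kind [0+:1] = (word>>0) & 0x1 = 1
mode [1+:14] = (word>>1) & 0x3fff = 924  ←
addr_hi [15+:1] = (word>>15) & 0x1 = 0
mode signed 14b, MSB=0: value = 924

924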